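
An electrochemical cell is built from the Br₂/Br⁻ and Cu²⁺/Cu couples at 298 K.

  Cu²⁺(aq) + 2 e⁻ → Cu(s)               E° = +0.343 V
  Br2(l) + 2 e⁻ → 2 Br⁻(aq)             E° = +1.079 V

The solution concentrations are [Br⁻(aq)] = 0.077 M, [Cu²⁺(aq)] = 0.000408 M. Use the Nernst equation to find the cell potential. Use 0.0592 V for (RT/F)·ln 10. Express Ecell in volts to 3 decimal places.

+0.902 V

The Br₂/Br⁻ couple has the more positive E°, so it is the cathode; Cu²⁺/Cu is the anode.
E°cell = E°cat − E°an = +1.079 − (+0.343) = +0.736 V; n = 2.
For the overall reaction Br2(l) + Cu(s) → 2 Br⁻(aq) + Cu²⁺(aq), Q = [Br⁻(aq)]^2·[Cu²⁺(aq)] = 2.42×10^−6, giving log Q = −5.616.
By the Nernst equation, E = +0.736 − (0.0592/2)·(−5.616) = +0.902 V.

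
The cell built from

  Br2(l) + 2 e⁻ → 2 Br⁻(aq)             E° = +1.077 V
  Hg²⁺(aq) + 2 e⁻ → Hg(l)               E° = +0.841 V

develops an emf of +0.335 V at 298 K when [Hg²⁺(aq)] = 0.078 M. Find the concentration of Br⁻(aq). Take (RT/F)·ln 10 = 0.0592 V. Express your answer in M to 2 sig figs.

0.076 M

The Br₂/Br⁻ couple has the larger reduction potential, so it is the cathode: E°cell = +1.077 − (+0.841) = +0.236 V and n = 2.
From the Nernst equation, log Q = n(E° − E)/0.0592 = 2·(+0.236 − (+0.335))/0.0592 = −3.345.
The balanced reaction is Br2(l) + Hg(l) → 2 Br⁻(aq) + Hg²⁺(aq), so Q = [Br⁻(aq)]^2·[Hg²⁺(aq)].
Solving for the unknown gives log [Br⁻(aq)] = −1.119, so [Br⁻(aq)] ≈ 0.076 M.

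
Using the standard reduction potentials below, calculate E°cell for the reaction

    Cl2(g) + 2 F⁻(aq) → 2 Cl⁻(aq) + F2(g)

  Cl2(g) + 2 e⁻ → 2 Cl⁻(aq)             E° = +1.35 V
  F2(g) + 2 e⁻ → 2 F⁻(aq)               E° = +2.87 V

In the reaction as written, Cl2(g) is reduced (cathode) and F2(g) is produced by oxidation at the anode.
E°cell = E°(cathode) − E°(anode) = +1.35 − (+2.87) = −1.52 V.

−1.52 V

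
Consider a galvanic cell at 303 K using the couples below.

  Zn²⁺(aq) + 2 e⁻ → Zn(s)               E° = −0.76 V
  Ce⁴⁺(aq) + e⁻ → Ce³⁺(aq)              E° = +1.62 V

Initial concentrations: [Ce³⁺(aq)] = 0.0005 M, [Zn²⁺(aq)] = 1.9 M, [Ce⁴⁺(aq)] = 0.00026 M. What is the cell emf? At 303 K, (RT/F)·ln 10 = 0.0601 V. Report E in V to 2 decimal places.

+2.35 V

The Ce⁴⁺/Ce³⁺ couple has the more positive E°, so it is the cathode; Zn²⁺/Zn is the anode.
E°cell = E°cat − E°an = +1.62 − (−0.76) = +2.38 V; n = 2.
Balancing gives 2 Ce⁴⁺(aq) + Zn(s) → 2 Ce³⁺(aq) + Zn²⁺(aq); hence Q = ([Ce³⁺(aq)]^2·[Zn²⁺(aq)]) / [Ce⁴⁺(aq)]^2 = 7.03 (log Q = 0.847).
E = E° − (0.0601/n)·log Q = +2.38 − (0.0601/2)(0.847) = +2.35 V.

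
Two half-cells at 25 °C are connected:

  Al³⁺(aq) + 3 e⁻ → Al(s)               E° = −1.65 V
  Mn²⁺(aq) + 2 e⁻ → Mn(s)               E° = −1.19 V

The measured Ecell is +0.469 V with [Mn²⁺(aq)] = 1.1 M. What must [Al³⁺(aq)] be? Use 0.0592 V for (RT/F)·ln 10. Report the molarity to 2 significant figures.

With Mn²⁺/Mn at the cathode and Al³⁺/Al at the anode, E°cell = −1.19 − (−1.65) = +0.46 V (n = 6).
Rearranging E = E° − (0.0592/n)·log Q gives log Q = 6(+0.46 − (+0.469))/0.0592 = −0.912.
For 3 Mn²⁺(aq) + 2 Al(s) → 3 Mn(s) + 2 Al³⁺(aq), the reaction quotient is Q = [Al³⁺(aq)]^2 / [Mn²⁺(aq)]^3.
Substituting the known concentrations and solving, log [Al³⁺(aq)] = −0.394 and [Al³⁺(aq)] = 0.40 M.

0.40 M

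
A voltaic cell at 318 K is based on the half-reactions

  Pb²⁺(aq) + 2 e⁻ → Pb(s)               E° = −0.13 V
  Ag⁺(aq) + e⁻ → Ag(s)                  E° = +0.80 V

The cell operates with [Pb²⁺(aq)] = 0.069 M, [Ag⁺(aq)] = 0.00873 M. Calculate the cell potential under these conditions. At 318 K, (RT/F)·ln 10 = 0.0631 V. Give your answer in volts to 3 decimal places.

+0.837 V

Ag⁺/Ag is reduced (cathode, E° = +0.80 V) and Pb²⁺/Pb is oxidized (anode).
The standard potential is +0.80 − (−0.13) = +0.93 V and the balanced reaction transfers n = 2 electrons.
Balancing gives 2 Ag⁺(aq) + Pb(s) → 2 Ag(s) + Pb²⁺(aq); hence Q = [Pb²⁺(aq)] / [Ag⁺(aq)]^2 = 905 (log Q = 2.957).
E = E° − (0.0631/n)·log Q = +0.93 − (0.0631/2)(2.957) = +0.837 V.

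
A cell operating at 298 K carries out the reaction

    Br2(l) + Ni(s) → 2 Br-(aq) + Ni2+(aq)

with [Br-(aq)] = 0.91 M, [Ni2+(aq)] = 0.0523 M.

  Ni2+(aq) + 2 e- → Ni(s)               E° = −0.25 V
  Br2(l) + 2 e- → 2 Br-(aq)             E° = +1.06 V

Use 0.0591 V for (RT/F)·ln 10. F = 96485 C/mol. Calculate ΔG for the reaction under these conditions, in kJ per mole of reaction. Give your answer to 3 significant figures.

−261 kJ/mol

With Br₂/Br⁻ reduced at the cathode, E°cell = +1.06 − (−0.25) = +1.31 V and n = 2.
Here Q = [Br-(aq)]^2·[Ni2+(aq)] = 0.0433 (log Q = −1.363), giving E = +1.31 − (0.0591/2)·(−1.363) = +1.3503 V.
Finally ΔG = −nFE = −(2)(96485 C/mol)(+1.3503 V) = −261 kJ/mol.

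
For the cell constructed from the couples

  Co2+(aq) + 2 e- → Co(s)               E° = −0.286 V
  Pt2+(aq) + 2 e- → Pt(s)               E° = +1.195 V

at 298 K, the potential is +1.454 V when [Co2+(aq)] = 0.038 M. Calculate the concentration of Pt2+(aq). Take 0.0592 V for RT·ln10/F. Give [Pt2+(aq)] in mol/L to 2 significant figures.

Pt²⁺/Pt is the cathode (higher E°); E°cell = +1.195 − (−0.286) = +1.481 V with n = 2.
Rearranging E = E° − (0.0592/n)·log Q gives log Q = 2(+1.481 − (+1.454))/0.0592 = 0.912.
The balanced reaction is Pt2+(aq) + Co(s) → Pt(s) + Co2+(aq), so Q = [Co2+(aq)] / [Pt2+(aq)].
Solving for the unknown gives log [Pt2+(aq)] = −2.332, so [Pt2+(aq)] ≈ 0.0047 M.

0.0047 M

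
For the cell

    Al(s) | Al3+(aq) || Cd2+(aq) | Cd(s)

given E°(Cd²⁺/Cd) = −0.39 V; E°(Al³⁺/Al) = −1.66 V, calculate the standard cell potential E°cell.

By convention the left-hand electrode in cell notation is the anode (oxidation) and the right-hand electrode is the cathode (reduction).
E°cell = E°(right) − E°(left) = −0.39 − (−1.66) = +1.27 V.

+1.27 V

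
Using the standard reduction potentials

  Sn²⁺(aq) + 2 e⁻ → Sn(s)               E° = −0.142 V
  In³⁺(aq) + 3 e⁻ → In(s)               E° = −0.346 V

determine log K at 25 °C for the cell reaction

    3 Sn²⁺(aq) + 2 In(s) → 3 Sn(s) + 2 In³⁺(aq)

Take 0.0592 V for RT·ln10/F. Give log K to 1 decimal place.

log K = 20.7

The Sn²⁺/Sn couple is reduced (cathode); E°cell = −0.142 − (−0.346) = +0.204 V with n = 6.
At equilibrium E = 0, so log K = nE°cell / 0.0592 = (6)(+0.204) / 0.0592 = 20.7.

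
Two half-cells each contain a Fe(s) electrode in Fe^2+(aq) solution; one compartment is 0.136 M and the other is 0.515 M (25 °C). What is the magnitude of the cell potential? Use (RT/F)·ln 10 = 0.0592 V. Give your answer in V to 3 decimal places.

0.017 V

For a concentration cell E°cell = 0, since both electrodes use the same couple.
The compartment with the higher Fe^2+(aq) concentration (0.515 M) acts as the cathode; ions are reduced there and produced at the dilute (0.136 M) anode.
With n = 2, Ecell = −(0.0592/2)·log([dilute]/[conc]) = −(0.0592/2)·log(0.136/0.515) = +0.017 V.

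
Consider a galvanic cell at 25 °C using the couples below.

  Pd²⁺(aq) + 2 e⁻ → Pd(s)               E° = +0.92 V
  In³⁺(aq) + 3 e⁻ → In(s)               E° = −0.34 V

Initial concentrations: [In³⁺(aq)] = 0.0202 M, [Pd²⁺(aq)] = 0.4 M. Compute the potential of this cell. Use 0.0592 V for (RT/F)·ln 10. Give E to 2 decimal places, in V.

The Pd²⁺/Pd couple has the more positive E°, so it is the cathode; In³⁺/In is the anode.
E°cell = E°cat − E°an = +0.92 − (−0.34) = +1.26 V; n = 6.
The balanced reaction is 3 Pd²⁺(aq) + 2 In(s) → 3 Pd(s) + 2 In³⁺(aq), so Q = [In³⁺(aq)]^2 / [Pd²⁺(aq)]^3 = 0.00638 and log Q = −2.195.
E = E° − (0.0592/n)·log Q = +1.26 − (0.0592/6)(−2.195) = +1.28 V.

+1.28 V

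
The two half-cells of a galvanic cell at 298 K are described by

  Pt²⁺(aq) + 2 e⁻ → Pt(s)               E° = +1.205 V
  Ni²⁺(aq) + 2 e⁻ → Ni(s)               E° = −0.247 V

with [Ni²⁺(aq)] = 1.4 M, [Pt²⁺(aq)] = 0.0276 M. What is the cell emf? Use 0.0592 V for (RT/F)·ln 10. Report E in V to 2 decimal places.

Pt²⁺/Pt is reduced (cathode, E° = +1.205 V) and Ni²⁺/Ni is oxidized (anode).
E°cell = +1.205 − (−0.247) = +1.452 V, with n = 2 electrons transferred.
For the overall reaction Pt²⁺(aq) + Ni(s) → Pt(s) + Ni²⁺(aq), Q = [Ni²⁺(aq)] / [Pt²⁺(aq)] = 50.7, giving log Q = 1.705.
By the Nernst equation, E = +1.452 − (0.0592/2)·(1.705) = +1.40 V.

+1.40 V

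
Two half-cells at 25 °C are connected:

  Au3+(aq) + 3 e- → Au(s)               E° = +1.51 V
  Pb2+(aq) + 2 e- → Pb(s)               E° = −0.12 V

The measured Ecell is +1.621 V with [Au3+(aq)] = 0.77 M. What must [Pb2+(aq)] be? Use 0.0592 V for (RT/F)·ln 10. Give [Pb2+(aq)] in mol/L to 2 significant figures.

The Au³⁺/Au couple has the larger reduction potential, so it is the cathode: E°cell = +1.51 − (−0.12) = +1.63 V and n = 6.
From the Nernst equation, log Q = n(E° − E)/0.0592 = 6·(+1.63 − (+1.621))/0.0592 = 0.912.
Balancing electrons gives 2 Au3+(aq) + 3 Pb(s) → 2 Au(s) + 3 Pb2+(aq); thus Q = [Pb2+(aq)]^3 / [Au3+(aq)]^2.
Isolating [Pb2+(aq)] in Q = 10^{0.912} yields log [Pb2+(aq)] = 0.228, i.e. 1.7 M.

1.7 M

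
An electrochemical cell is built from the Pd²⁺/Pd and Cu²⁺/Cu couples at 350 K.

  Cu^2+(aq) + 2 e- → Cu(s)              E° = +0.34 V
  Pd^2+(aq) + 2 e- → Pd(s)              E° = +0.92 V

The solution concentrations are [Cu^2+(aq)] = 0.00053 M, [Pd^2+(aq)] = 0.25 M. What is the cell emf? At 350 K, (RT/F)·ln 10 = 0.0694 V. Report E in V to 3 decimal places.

+0.673 V

Since E°(Pd²⁺/Pd) > E°(Cu²⁺/Cu), Pd²⁺/Pd serves as the cathode.
E°cell = E°cat − E°an = +0.92 − (+0.34) = +0.58 V; n = 2.
The balanced reaction is Pd^2+(aq) + Cu(s) → Pd(s) + Cu^2+(aq), so Q = [Cu^2+(aq)] / [Pd^2+(aq)] = 0.00212 and log Q = −2.674.
By the Nernst equation, E = +0.58 − (0.0694/2)·(−2.674) = +0.673 V.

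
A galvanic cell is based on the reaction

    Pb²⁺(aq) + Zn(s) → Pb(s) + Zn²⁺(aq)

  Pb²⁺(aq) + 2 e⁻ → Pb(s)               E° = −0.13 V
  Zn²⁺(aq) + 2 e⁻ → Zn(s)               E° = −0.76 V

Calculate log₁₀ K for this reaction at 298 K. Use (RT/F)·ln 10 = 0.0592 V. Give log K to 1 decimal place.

The Pb²⁺/Pb couple is reduced (cathode); E°cell = −0.13 − (−0.76) = +0.63 V with n = 2.
At equilibrium E = 0, so log K = nE°cell / 0.0592 = (2)(+0.63) / 0.0592 = 21.3.

log K = 21.3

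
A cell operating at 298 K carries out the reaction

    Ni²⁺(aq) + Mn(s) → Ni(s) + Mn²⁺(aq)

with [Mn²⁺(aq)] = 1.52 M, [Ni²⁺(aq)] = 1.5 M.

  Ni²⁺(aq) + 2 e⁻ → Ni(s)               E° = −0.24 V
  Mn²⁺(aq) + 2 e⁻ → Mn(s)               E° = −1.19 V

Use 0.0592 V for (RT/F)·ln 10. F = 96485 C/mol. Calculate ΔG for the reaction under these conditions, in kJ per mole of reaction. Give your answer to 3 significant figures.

−183 kJ/mol

The standard cell potential is −0.24 − (−1.19) = +0.95 V, with n = 2 electrons in the balanced equation.
Here Q = [Mn²⁺(aq)] / [Ni²⁺(aq)] = 1.01 (log Q = 0.006), giving E = +0.95 − (0.0592/2)·(0.006) = +0.9498 V.
Finally ΔG = −nFE = −(2)(96485 C/mol)(+0.9498 V) = −183 kJ/mol.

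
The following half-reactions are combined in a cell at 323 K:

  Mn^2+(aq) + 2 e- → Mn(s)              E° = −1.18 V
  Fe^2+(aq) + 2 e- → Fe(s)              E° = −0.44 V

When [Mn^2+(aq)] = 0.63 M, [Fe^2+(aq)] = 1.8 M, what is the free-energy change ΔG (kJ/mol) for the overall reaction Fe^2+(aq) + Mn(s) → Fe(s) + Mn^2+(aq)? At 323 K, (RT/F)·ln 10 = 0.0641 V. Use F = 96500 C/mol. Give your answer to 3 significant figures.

E°cell = −0.44 − (−1.18) = +0.74 V; the balanced reaction transfers n = 2 electrons.
The reaction quotient is [Mn^2+(aq)] / [Fe^2+(aq)] = 0.35; by Nernst, E = +0.74 − (0.0641/2)(−0.456) = +0.7546 V.
Then ΔG = −nFE = −2 × 96500 × +0.7546 J/mol = −146 kJ/mol.

−146 kJ/mol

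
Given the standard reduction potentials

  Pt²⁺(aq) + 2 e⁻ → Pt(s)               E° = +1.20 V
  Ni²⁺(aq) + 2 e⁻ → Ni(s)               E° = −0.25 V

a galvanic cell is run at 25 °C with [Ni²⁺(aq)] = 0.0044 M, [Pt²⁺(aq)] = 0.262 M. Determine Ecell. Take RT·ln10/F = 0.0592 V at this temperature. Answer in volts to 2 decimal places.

Since E°(Pt²⁺/Pt) > E°(Ni²⁺/Ni), Pt²⁺/Pt serves as the cathode.
E°cell = +1.20 − (−0.25) = +1.45 V, with n = 2 electrons transferred.
The balanced reaction is Pt²⁺(aq) + Ni(s) → Pt(s) + Ni²⁺(aq), so Q = [Ni²⁺(aq)] / [Pt²⁺(aq)] = 0.0168 and log Q = −1.775.
Applying E = E° − (RT ln10/nF)·log Q gives +1.45 − (0.0592/2)(−1.775) = +1.50 V.

+1.50 V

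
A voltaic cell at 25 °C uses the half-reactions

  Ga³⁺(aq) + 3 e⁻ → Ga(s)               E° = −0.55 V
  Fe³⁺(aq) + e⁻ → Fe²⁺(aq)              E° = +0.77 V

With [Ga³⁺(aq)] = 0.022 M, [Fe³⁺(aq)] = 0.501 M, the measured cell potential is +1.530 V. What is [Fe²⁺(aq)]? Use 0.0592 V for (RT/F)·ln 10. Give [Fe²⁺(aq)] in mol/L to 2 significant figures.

With Fe³⁺/Fe²⁺ at the cathode and Ga³⁺/Ga at the anode, E°cell = +0.77 − (−0.55) = +1.32 V (n = 3).
Since E = E° − (0.0592/n)·log Q, log Q = n(E° − E)/0.0592 = −10.642.
Balancing electrons gives 3 Fe³⁺(aq) + Ga(s) → 3 Fe²⁺(aq) + Ga³⁺(aq); thus Q = ([Fe²⁺(aq)]^3·[Ga³⁺(aq)]) / [Fe³⁺(aq)]^3.
Isolating [Fe²⁺(aq)] in Q = 10^{−10.642} yields log [Fe²⁺(aq)] = −3.295, i.e. 0.00051 M.

0.00051 M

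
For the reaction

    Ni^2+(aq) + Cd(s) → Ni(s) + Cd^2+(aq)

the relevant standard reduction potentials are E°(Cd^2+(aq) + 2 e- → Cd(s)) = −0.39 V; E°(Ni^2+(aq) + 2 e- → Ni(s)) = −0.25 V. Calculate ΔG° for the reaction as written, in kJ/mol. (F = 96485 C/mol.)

In the reaction as written Ni^2+(aq) is reduced, so the Ni²⁺/Ni couple is the cathode and Cd²⁺/Cd is the anode.
E°cell = −0.25 − (−0.39) = +0.14 V; balancing electrons gives n = 2.
ΔG° = −nFE°cell = −(2)(96485)(+0.14) J/mol = −27.0 kJ/mol.

−27.0 kJ/mol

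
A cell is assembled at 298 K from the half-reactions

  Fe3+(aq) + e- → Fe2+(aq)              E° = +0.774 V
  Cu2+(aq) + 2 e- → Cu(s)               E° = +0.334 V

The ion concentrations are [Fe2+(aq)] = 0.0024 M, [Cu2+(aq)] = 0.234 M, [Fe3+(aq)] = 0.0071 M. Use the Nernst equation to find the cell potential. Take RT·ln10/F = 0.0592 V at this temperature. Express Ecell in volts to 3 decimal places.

+0.487 V

Fe³⁺/Fe²⁺ is reduced (cathode, E° = +0.774 V) and Cu²⁺/Cu is oxidized (anode).
E°cell = E°cat − E°an = +0.774 − (+0.334) = +0.440 V; n = 2.
For the overall reaction 2 Fe3+(aq) + Cu(s) → 2 Fe2+(aq) + Cu2+(aq), Q = ([Fe2+(aq)]^2·[Cu2+(aq)]) / [Fe3+(aq)]^2 = 0.0267, giving log Q = −1.573.
Applying E = E° − (RT ln10/nF)·log Q gives +0.440 − (0.0592/2)(−1.573) = +0.487 V.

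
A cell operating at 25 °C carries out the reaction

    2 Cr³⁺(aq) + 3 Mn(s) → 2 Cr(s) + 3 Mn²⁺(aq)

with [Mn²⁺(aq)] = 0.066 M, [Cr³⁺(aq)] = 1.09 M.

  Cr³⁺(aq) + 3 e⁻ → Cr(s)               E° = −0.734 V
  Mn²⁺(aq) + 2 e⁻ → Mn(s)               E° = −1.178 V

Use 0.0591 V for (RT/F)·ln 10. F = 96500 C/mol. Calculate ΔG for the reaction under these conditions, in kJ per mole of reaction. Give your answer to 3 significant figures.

E°cell = −0.734 − (−1.178) = +0.444 V; the balanced reaction transfers n = 6 electrons.
The reaction quotient is [Mn²⁺(aq)]^3 / [Cr³⁺(aq)]^2 = 0.000242; by Nernst, E = +0.444 − (0.0591/6)(−3.616) = +0.4796 V.
Finally ΔG = −nFE = −(6)(96500 C/mol)(+0.4796 V) = −278 kJ/mol.

−278 kJ/mol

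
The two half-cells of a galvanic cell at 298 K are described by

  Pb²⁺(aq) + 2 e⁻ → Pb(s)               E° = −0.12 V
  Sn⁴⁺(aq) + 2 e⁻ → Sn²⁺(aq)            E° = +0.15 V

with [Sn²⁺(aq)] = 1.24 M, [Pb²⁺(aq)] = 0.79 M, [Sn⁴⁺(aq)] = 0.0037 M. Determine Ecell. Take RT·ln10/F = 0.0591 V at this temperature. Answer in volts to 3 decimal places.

The Sn⁴⁺/Sn²⁺ couple has the more positive E°, so it is the cathode; Pb²⁺/Pb is the anode.
E°cell = E°cat − E°an = +0.15 − (−0.12) = +0.27 V; n = 2.
Balancing gives Sn⁴⁺(aq) + Pb(s) → Sn²⁺(aq) + Pb²⁺(aq); hence Q = ([Sn²⁺(aq)]·[Pb²⁺(aq)]) / [Sn⁴⁺(aq)] = 265 (log Q = 2.423).
Applying E = E° − (RT ln10/nF)·log Q gives +0.27 − (0.0591/2)(2.423) = +0.198 V.

+0.198 V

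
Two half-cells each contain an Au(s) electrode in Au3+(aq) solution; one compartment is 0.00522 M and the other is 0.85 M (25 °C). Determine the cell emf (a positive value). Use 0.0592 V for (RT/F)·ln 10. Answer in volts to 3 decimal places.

0.044 V

For a concentration cell E°cell = 0, since both electrodes use the same couple.
The compartment with the higher Au3+(aq) concentration (0.85 M) acts as the cathode; ions are reduced there and produced at the dilute (0.00522 M) anode.
With n = 3, Ecell = −(0.0592/3)·log([dilute]/[conc]) = −(0.0592/3)·log(0.00522/0.85) = +0.044 V.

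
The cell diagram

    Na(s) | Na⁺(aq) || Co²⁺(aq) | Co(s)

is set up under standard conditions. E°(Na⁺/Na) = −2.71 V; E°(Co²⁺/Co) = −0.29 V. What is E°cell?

+2.42 V

By convention the left-hand electrode in cell notation is the anode (oxidation) and the right-hand electrode is the cathode (reduction).
E°cell = E°(right) − E°(left) = −0.29 − (−2.71) = +2.42 V.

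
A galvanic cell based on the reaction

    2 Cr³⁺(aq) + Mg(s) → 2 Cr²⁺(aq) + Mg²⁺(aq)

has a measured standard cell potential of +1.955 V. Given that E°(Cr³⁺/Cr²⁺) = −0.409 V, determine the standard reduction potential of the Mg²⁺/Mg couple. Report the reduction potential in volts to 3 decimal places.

−2.364 V

In the reaction as written the Cr³⁺/Cr²⁺ couple is reduced (cathode) and Mg²⁺/Mg is oxidized (anode), so E°cell = E°(Cr³⁺/Cr²⁺) − E°(Mg²⁺/Mg).
E°(Mg²⁺/Mg) = E°(cathode) − E°cell = −0.409 − (+1.955) = −2.364 V.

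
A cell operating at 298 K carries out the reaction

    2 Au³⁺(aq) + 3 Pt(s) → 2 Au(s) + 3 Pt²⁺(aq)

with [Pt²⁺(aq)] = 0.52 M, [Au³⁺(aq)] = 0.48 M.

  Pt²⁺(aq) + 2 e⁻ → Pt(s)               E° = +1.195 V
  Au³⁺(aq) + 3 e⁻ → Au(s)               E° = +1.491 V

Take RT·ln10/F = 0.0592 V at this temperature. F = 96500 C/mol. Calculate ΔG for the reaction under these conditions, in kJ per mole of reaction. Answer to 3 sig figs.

−173 kJ/mol

With Au³⁺/Au reduced at the cathode, E°cell = +1.491 − (+1.195) = +0.296 V and n = 6.
Q = [Pt²⁺(aq)]^3 / [Au³⁺(aq)]^2 = 0.61, so log Q = −0.214 and E = +0.296 − (0.0592/6)(−0.214) = +0.2981 V.
ΔG = −nFE = −(6)(96500)(+0.2981) J/mol = −173 kJ/mol.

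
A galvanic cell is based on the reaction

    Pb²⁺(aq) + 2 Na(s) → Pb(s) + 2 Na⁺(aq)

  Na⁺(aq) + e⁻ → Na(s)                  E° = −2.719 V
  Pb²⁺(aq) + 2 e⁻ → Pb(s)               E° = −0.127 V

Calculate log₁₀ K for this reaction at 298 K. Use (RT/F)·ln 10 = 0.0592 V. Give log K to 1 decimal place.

log K = 87.6

The Pb²⁺/Pb couple is reduced (cathode); E°cell = −0.127 − (−2.719) = +2.592 V with n = 2.
At equilibrium E = 0, so log K = nE°cell / 0.0592 = (2)(+2.592) / 0.0592 = 87.6.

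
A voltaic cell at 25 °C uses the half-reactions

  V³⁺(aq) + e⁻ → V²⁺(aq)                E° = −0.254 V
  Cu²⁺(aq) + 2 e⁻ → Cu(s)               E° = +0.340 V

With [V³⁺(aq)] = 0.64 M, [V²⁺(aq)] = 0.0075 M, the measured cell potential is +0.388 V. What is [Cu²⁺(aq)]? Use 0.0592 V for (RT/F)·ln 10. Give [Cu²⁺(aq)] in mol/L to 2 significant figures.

0.00080 M

The Cu²⁺/Cu couple has the larger reduction potential, so it is the cathode: E°cell = +0.340 − (−0.254) = +0.594 V and n = 2.
Rearranging E = E° − (0.0592/n)·log Q gives log Q = 2(+0.594 − (+0.388))/0.0592 = 6.959.
The balanced reaction is Cu²⁺(aq) + 2 V²⁺(aq) → Cu(s) + 2 V³⁺(aq), so Q = [V³⁺(aq)]^2 / ([Cu²⁺(aq)]·[V²⁺(aq)]^2).
Isolating [Cu²⁺(aq)] in Q = 10^{6.959} yields log [Cu²⁺(aq)] = −3.097, i.e. 0.00080 M.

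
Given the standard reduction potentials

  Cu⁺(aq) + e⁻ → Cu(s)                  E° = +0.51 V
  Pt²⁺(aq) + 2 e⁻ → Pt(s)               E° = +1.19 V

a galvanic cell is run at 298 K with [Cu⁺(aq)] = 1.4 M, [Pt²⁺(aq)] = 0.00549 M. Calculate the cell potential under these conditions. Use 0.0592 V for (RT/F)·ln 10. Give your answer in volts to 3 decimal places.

+0.604 V

The Pt²⁺/Pt couple has the more positive E°, so it is the cathode; Cu⁺/Cu is the anode.
E°cell = E°cat − E°an = +1.19 − (+0.51) = +0.68 V; n = 2.
For the overall reaction Pt²⁺(aq) + 2 Cu(s) → Pt(s) + 2 Cu⁺(aq), Q = [Cu⁺(aq)]^2 / [Pt²⁺(aq)] = 357, giving log Q = 2.553.
By the Nernst equation, E = +0.68 − (0.0592/2)·(2.553) = +0.604 V.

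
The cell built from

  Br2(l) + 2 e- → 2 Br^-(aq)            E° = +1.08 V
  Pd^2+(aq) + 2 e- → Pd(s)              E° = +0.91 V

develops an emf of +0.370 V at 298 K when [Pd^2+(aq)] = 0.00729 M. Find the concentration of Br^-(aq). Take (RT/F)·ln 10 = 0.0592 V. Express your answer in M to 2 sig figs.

The Br₂/Br⁻ couple has the larger reduction potential, so it is the cathode: E°cell = +1.08 − (+0.91) = +0.17 V and n = 2.
Rearranging E = E° − (0.0592/n)·log Q gives log Q = 2(+0.17 − (+0.370))/0.0592 = −6.757.
For Br2(l) + Pd(s) → 2 Br^-(aq) + Pd^2+(aq), the reaction quotient is Q = [Br^-(aq)]^2·[Pd^2+(aq)].
Isolating [Br^-(aq)] in Q = 10^{−6.757} yields log [Br^-(aq)] = −2.310, i.e. 0.0049 M.

0.0049 M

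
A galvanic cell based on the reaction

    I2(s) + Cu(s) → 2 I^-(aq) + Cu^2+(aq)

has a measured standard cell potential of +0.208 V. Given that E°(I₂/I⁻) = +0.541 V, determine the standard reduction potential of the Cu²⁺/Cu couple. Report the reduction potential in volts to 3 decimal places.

In the reaction as written the I₂/I⁻ couple is reduced (cathode) and Cu²⁺/Cu is oxidized (anode), so E°cell = E°(I₂/I⁻) − E°(Cu²⁺/Cu).
E°(Cu²⁺/Cu) = E°(cathode) − E°cell = +0.541 − (+0.208) = +0.333 V.

+0.333 V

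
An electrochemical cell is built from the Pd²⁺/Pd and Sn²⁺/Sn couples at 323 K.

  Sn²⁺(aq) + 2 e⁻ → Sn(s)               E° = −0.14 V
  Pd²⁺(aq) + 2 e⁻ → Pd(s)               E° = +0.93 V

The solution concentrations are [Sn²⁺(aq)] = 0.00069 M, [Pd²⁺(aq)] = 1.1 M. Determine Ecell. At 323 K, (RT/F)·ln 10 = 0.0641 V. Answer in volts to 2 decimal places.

Pd²⁺/Pd is reduced (cathode, E° = +0.93 V) and Sn²⁺/Sn is oxidized (anode).
E°cell = E°cat − E°an = +0.93 − (−0.14) = +1.07 V; n = 2.
The balanced reaction is Pd²⁺(aq) + Sn(s) → Pd(s) + Sn²⁺(aq), so Q = [Sn²⁺(aq)] / [Pd²⁺(aq)] = 0.000627 and log Q = −3.203.
Applying E = E° − (RT ln10/nF)·log Q gives +1.07 − (0.0641/2)(−3.203) = +1.17 V.

+1.17 V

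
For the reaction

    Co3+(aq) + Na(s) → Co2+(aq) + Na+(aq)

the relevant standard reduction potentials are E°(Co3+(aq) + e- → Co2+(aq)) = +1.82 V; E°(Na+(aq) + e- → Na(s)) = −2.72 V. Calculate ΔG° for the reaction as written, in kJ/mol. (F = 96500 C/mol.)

In the reaction as written Co3+(aq) is reduced, so the Co³⁺/Co²⁺ couple is the cathode and Na⁺/Na is the anode.
E°cell = +1.82 − (−2.72) = +4.54 V; balancing electrons gives n = 1.
ΔG° = −nFE°cell = −(1)(96500)(+4.54) J/mol = −438 kJ/mol.

−438 kJ/mol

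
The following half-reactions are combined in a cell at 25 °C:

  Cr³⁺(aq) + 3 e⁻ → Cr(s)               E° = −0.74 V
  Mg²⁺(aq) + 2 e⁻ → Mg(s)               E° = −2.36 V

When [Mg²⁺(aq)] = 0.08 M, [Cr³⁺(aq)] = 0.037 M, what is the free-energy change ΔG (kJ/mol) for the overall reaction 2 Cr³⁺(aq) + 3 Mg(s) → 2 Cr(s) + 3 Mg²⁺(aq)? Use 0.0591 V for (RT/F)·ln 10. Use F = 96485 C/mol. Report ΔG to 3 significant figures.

E°cell = −0.74 − (−2.36) = +1.62 V; the balanced reaction transfers n = 6 electrons.
The reaction quotient is [Mg²⁺(aq)]^3 / [Cr³⁺(aq)]^2 = 0.374; by Nernst, E = +1.62 − (0.0591/6)(−0.427) = +1.6242 V.
Finally ΔG = −nFE = −(6)(96485 C/mol)(+1.6242 V) = −940 kJ/mol.

−940 kJ/mol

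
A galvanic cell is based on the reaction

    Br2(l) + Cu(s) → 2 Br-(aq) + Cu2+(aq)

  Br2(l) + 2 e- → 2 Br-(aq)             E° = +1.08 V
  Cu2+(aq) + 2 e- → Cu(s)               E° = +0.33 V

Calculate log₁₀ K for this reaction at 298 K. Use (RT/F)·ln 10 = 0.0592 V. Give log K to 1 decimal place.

log K = 25.3

The Br₂/Br⁻ couple is reduced (cathode); E°cell = +1.08 − (+0.33) = +0.75 V with n = 2.
At equilibrium E = 0, so log K = nE°cell / 0.0592 = (2)(+0.75) / 0.0592 = 25.3.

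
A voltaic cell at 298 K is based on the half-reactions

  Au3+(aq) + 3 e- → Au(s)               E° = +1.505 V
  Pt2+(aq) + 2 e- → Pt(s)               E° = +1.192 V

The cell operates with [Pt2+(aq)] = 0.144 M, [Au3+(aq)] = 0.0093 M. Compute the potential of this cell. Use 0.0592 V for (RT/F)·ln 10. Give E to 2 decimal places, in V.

Since E°(Au³⁺/Au) > E°(Pt²⁺/Pt), Au³⁺/Au serves as the cathode.
The standard potential is +1.505 − (+1.192) = +0.313 V and the balanced reaction transfers n = 6 electrons.
For the overall reaction 2 Au3+(aq) + 3 Pt(s) → 2 Au(s) + 3 Pt2+(aq), Q = [Pt2+(aq)]^3 / [Au3+(aq)]^2 = 34.5, giving log Q = 1.538.
Applying E = E° − (RT ln10/nF)·log Q gives +0.313 − (0.0592/6)(1.538) = +0.30 V.

+0.30 V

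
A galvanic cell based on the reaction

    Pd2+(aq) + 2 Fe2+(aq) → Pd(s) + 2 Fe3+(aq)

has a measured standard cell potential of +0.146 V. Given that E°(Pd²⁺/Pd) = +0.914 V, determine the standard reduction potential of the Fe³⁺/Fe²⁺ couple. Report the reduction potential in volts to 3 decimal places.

+0.768 V

In the reaction as written the Pd²⁺/Pd couple is reduced (cathode) and Fe³⁺/Fe²⁺ is oxidized (anode), so E°cell = E°(Pd²⁺/Pd) − E°(Fe³⁺/Fe²⁺).
E°(Fe³⁺/Fe²⁺) = E°(cathode) − E°cell = +0.914 − (+0.146) = +0.768 V.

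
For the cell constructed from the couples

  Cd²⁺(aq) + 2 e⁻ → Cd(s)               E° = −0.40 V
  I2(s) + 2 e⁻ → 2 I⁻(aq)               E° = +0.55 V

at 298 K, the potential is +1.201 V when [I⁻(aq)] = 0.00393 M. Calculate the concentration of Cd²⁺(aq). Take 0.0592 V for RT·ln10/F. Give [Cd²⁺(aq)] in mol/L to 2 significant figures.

The I₂/I⁻ couple has the larger reduction potential, so it is the cathode: E°cell = +0.55 − (−0.40) = +0.95 V and n = 2.
From the Nernst equation, log Q = n(E° − E)/0.0592 = 2·(+0.95 − (+1.201))/0.0592 = −8.480.
The balanced reaction is I2(s) + Cd(s) → 2 I⁻(aq) + Cd²⁺(aq), so Q = [I⁻(aq)]^2·[Cd²⁺(aq)].
Substituting the known concentrations and solving, log [Cd²⁺(aq)] = −3.669 and [Cd²⁺(aq)] = 0.00021 M.

0.00021 M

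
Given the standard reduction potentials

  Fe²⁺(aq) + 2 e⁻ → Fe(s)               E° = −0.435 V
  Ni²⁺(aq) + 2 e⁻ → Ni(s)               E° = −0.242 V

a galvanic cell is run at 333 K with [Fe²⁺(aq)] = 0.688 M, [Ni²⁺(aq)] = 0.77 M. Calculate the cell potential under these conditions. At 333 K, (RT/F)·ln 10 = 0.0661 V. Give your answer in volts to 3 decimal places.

+0.195 V

Ni²⁺/Ni is reduced (cathode, E° = −0.242 V) and Fe²⁺/Fe is oxidized (anode).
The standard potential is −0.242 − (−0.435) = +0.193 V and the balanced reaction transfers n = 2 electrons.
For the overall reaction Ni²⁺(aq) + Fe(s) → Ni(s) + Fe²⁺(aq), Q = [Fe²⁺(aq)] / [Ni²⁺(aq)] = 0.894, giving log Q = −0.049.
E = E° − (0.0661/n)·log Q = +0.193 − (0.0661/2)(−0.049) = +0.195 V.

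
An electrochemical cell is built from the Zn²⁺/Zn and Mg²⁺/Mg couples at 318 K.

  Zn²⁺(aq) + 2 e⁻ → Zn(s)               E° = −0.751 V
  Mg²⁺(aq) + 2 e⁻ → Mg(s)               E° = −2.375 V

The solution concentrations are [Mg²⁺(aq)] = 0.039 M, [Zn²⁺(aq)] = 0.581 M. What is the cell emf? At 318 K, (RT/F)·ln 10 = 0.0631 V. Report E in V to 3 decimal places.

Since E°(Zn²⁺/Zn) > E°(Mg²⁺/Mg), Zn²⁺/Zn serves as the cathode.
The standard potential is −0.751 − (−2.375) = +1.624 V and the balanced reaction transfers n = 2 electrons.
Balancing gives Zn²⁺(aq) + Mg(s) → Zn(s) + Mg²⁺(aq); hence Q = [Mg²⁺(aq)] / [Zn²⁺(aq)] = 0.0671 (log Q = −1.173).
Applying E = E° − (RT ln10/nF)·log Q gives +1.624 − (0.0631/2)(−1.173) = +1.661 V.

+1.661 V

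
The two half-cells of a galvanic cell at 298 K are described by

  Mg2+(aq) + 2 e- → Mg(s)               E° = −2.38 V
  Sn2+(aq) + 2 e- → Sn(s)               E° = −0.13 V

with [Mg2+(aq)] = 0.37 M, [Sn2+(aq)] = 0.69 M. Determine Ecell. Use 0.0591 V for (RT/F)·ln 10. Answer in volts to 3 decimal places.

+2.258 V

Sn²⁺/Sn is reduced (cathode, E° = −0.13 V) and Mg²⁺/Mg is oxidized (anode).
E°cell = E°cat − E°an = −0.13 − (−2.38) = +2.25 V; n = 2.
For the overall reaction Sn2+(aq) + Mg(s) → Sn(s) + Mg2+(aq), Q = [Mg2+(aq)] / [Sn2+(aq)] = 0.536, giving log Q = −0.271.
By the Nernst equation, E = +2.25 − (0.0591/2)·(−0.271) = +2.258 V.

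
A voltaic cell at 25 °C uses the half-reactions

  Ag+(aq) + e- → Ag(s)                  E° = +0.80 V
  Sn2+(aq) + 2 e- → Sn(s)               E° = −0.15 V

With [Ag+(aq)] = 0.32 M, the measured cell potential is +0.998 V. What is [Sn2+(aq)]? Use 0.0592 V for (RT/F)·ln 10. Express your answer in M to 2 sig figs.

Ag⁺/Ag is the cathode (higher E°); E°cell = +0.80 − (−0.15) = +0.95 V with n = 2.
Since E = E° − (0.0592/n)·log Q, log Q = n(E° − E)/0.0592 = −1.622.
Balancing electrons gives 2 Ag+(aq) + Sn(s) → 2 Ag(s) + Sn2+(aq); thus Q = [Sn2+(aq)] / [Ag+(aq)]^2.
Substituting the known concentrations and solving, log [Sn2+(aq)] = −2.612 and [Sn2+(aq)] = 0.0024 M.

0.0024 M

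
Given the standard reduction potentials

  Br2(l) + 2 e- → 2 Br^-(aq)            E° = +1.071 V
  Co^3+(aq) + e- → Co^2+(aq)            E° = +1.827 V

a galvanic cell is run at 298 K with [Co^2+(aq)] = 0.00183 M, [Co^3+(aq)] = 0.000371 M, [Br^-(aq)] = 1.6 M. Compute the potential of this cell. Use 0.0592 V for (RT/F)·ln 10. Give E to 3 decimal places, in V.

+0.727 V

Since E°(Co³⁺/Co²⁺) > E°(Br₂/Br⁻), Co³⁺/Co²⁺ serves as the cathode.
The standard potential is +1.827 − (+1.071) = +0.756 V and the balanced reaction transfers n = 2 electrons.
Balancing gives 2 Co^3+(aq) + 2 Br^-(aq) → 2 Co^2+(aq) + Br2(l); hence Q = [Co^2+(aq)]^2 / ([Co^3+(aq)]^2·[Br^-(aq)]^2) = 9.5 (log Q = 0.978).
E = E° − (0.0592/n)·log Q = +0.756 − (0.0592/2)(0.978) = +0.727 V.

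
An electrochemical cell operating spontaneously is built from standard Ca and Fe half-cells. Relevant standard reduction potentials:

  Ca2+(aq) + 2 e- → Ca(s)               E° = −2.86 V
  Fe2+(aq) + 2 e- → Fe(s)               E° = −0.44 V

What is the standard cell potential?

+2.42 V

The Fe²⁺/Fe couple has the higher E°, so Fe ion is reduced (cathode) and Ca is oxidized (anode).
E°cell = E°(cathode) − E°(anode) = −0.44 − (−2.86) = +2.42 V.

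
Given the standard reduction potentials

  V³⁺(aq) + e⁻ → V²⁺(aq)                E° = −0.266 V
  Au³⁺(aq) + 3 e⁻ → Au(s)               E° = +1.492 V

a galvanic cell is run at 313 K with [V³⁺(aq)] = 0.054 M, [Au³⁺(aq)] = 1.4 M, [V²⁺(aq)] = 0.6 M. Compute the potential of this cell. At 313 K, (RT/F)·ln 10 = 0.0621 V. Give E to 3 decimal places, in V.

The Au³⁺/Au couple has the more positive E°, so it is the cathode; V³⁺/V²⁺ is the anode.
The standard potential is +1.492 − (−0.266) = +1.758 V and the balanced reaction transfers n = 3 electrons.
The balanced reaction is Au³⁺(aq) + 3 V²⁺(aq) → Au(s) + 3 V³⁺(aq), so Q = [V³⁺(aq)]^3 / ([Au³⁺(aq)]·[V²⁺(aq)]^3) = 0.000521 and log Q = −3.283.
E = E° − (0.0621/n)·log Q = +1.758 − (0.0621/3)(−3.283) = +1.826 V.

+1.826 V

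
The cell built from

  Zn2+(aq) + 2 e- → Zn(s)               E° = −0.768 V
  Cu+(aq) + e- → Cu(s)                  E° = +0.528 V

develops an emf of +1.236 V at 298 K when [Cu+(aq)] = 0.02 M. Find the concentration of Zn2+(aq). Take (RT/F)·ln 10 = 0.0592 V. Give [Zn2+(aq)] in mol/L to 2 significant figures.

Cu⁺/Cu is the cathode (higher E°); E°cell = +0.528 − (−0.768) = +1.296 V with n = 2.
From the Nernst equation, log Q = n(E° − E)/0.0592 = 2·(+1.296 − (+1.236))/0.0592 = 2.027.
Balancing electrons gives 2 Cu+(aq) + Zn(s) → 2 Cu(s) + Zn2+(aq); thus Q = [Zn2+(aq)] / [Cu+(aq)]^2.
Substituting the known concentrations and solving, log [Zn2+(aq)] = −1.371 and [Zn2+(aq)] = 0.043 M.

0.043 M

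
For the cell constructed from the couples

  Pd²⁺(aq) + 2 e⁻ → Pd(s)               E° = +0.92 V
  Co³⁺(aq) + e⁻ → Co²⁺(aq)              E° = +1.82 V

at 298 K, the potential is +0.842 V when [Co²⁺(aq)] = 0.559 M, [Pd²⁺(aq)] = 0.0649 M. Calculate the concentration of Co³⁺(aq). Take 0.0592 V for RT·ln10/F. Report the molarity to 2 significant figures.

0.015 M

The Co³⁺/Co²⁺ couple has the larger reduction potential, so it is the cathode: E°cell = +1.82 − (+0.92) = +0.90 V and n = 2.
Since E = E° − (0.0592/n)·log Q, log Q = n(E° − E)/0.0592 = 1.959.
For 2 Co³⁺(aq) + Pd(s) → 2 Co²⁺(aq) + Pd²⁺(aq), the reaction quotient is Q = ([Co²⁺(aq)]^2·[Pd²⁺(aq)]) / [Co³⁺(aq)]^2.
Isolating [Co³⁺(aq)] in Q = 10^{1.959} yields log [Co³⁺(aq)] = −1.826, i.e. 0.015 M.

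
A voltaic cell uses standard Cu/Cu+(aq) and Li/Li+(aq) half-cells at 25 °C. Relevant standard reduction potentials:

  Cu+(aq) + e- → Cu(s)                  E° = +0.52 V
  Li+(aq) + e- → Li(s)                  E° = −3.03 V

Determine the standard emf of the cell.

+3.55 V

Of the two couples in this cell, the one with the more positive reduction potential is reduced at the cathode: here that is Cu⁺/Cu (+0.52 V); Li⁺/Li (−3.03 V) is the anode.
E°cell = E°(cathode) − E°(anode) = +0.52 − (−3.03) = +3.55 V.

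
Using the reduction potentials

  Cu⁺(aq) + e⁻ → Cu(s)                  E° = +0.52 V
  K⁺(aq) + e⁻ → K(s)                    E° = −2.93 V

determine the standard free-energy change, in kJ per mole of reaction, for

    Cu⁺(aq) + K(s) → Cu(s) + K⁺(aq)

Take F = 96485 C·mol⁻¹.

−333 kJ/mol

In the reaction as written Cu⁺(aq) is reduced, so the Cu⁺/Cu couple is the cathode and K⁺/K is the anode.
E°cell = +0.52 − (−2.93) = +3.45 V; balancing electrons gives n = 1.
ΔG° = −nFE°cell = −(1)(96485)(+3.45) J/mol = −333 kJ/mol.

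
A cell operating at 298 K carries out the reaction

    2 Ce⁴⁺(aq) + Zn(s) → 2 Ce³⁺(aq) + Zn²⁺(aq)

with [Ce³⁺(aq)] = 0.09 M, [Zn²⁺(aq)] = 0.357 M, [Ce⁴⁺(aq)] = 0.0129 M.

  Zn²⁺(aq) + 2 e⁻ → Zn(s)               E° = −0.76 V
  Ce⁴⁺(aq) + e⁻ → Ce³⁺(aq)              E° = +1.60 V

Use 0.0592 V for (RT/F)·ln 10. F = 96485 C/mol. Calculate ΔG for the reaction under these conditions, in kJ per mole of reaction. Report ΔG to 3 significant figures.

−448 kJ/mol

The standard cell potential is +1.60 − (−0.76) = +2.36 V, with n = 2 electrons in the balanced equation.
The reaction quotient is ([Ce³⁺(aq)]^2·[Zn²⁺(aq)]) / [Ce⁴⁺(aq)]^2 = 17.4; by Nernst, E = +2.36 − (0.0592/2)(1.240) = +2.3233 V.
Then ΔG = −nFE = −2 × 96485 × +2.3233 J/mol = −448 kJ/mol.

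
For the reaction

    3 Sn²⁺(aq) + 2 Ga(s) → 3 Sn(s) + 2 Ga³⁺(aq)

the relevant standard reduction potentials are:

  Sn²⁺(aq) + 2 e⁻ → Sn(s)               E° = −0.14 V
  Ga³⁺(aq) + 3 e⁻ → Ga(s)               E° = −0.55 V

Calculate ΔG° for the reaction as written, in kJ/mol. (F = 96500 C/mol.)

In the reaction as written Sn²⁺(aq) is reduced, so the Sn²⁺/Sn couple is the cathode and Ga³⁺/Ga is the anode.
E°cell = −0.14 − (−0.55) = +0.41 V; balancing electrons gives n = 6.
ΔG° = −nFE°cell = −(6)(96500)(+0.41) J/mol = −237 kJ/mol.

−237 kJ/mol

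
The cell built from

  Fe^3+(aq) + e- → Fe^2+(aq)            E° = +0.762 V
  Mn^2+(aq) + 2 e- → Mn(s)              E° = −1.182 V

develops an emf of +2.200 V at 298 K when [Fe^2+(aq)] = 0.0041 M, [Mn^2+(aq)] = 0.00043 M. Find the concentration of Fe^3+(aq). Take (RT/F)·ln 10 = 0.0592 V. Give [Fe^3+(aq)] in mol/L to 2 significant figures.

1.8 M

Fe³⁺/Fe²⁺ is the cathode (higher E°); E°cell = +0.762 − (−1.182) = +1.944 V with n = 2.
Since E = E° − (0.0592/n)·log Q, log Q = n(E° − E)/0.0592 = −8.649.
The balanced reaction is 2 Fe^3+(aq) + Mn(s) → 2 Fe^2+(aq) + Mn^2+(aq), so Q = ([Fe^2+(aq)]^2·[Mn^2+(aq)]) / [Fe^3+(aq)]^2.
Isolating [Fe^3+(aq)] in Q = 10^{−8.649} yields log [Fe^3+(aq)] = 0.254, i.e. 1.8 M.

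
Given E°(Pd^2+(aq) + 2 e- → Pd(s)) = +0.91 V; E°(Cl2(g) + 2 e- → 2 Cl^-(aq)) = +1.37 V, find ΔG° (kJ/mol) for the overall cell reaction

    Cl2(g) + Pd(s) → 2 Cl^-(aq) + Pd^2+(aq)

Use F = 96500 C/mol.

In the reaction as written Cl2(g) is reduced, so the Cl₂/Cl⁻ couple is the cathode and Pd²⁺/Pd is the anode.
E°cell = +1.37 − (+0.91) = +0.46 V; balancing electrons gives n = 2.
ΔG° = −nFE°cell = −(2)(96500)(+0.46) J/mol = −88.8 kJ/mol.

−88.8 kJ/mol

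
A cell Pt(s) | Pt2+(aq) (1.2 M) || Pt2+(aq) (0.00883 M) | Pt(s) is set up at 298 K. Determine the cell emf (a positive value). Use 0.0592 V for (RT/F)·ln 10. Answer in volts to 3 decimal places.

0.063 V

For a concentration cell E°cell = 0, since both electrodes use the same couple.
The compartment with the higher Pt2+(aq) concentration (1.2 M) acts as the cathode; ions are reduced there and produced at the dilute (0.00883 M) anode.
With n = 2, Ecell = −(0.0592/2)·log([dilute]/[conc]) = −(0.0592/2)·log(0.00883/1.2) = +0.063 V.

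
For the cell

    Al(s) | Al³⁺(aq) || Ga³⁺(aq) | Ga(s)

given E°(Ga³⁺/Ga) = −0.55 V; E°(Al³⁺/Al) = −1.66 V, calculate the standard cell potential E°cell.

By convention the left-hand electrode in cell notation is the anode (oxidation) and the right-hand electrode is the cathode (reduction).
E°cell = E°(right) − E°(left) = −0.55 − (−1.66) = +1.11 V.

+1.11 V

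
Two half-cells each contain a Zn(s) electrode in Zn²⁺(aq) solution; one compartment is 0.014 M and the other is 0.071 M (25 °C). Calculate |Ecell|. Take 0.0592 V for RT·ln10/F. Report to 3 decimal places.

0.021 V

For a concentration cell E°cell = 0, since both electrodes use the same couple.
The compartment with the higher Zn²⁺(aq) concentration (0.071 M) acts as the cathode; ions are reduced there and produced at the dilute (0.014 M) anode.
With n = 2, Ecell = −(0.0592/2)·log([dilute]/[conc]) = −(0.0592/2)·log(0.014/0.071) = +0.021 V.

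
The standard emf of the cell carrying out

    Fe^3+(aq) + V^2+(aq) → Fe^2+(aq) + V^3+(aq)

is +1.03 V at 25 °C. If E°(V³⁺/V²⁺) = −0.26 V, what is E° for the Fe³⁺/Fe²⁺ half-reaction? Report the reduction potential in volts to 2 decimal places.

In the reaction as written the Fe³⁺/Fe²⁺ couple is reduced (cathode) and V³⁺/V²⁺ is oxidized (anode), so E°cell = E°(Fe³⁺/Fe²⁺) − E°(V³⁺/V²⁺).
E°(Fe³⁺/Fe²⁺) = E°cell + E°(anode) = +1.03 + (−0.26) = +0.77 V.

+0.77 V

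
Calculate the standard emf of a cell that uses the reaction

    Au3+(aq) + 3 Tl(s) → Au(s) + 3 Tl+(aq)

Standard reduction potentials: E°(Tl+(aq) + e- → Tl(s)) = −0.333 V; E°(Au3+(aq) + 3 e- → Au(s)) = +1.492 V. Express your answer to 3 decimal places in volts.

+1.825 V

Au3+(aq) gains electrons, so the Au³⁺/Au couple is the cathode; the Tl⁺/Tl couple is the anode.
E°cell = E°(cathode) − E°(anode) = +1.492 − (−0.333) = +1.825 V.
The positive value indicates the reaction is spontaneous as written.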